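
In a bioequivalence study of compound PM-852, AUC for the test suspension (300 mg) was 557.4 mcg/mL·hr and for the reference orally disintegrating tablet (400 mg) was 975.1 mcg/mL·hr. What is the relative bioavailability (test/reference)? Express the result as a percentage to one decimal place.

F_rel = 76.2%

F_rel = (AUC_test/D_test) / (AUC_ref/D_ref)
      = (557.4/300) / (975.1/400)
      = 1.858 / 2.43775 = 0.7622 = 76.22%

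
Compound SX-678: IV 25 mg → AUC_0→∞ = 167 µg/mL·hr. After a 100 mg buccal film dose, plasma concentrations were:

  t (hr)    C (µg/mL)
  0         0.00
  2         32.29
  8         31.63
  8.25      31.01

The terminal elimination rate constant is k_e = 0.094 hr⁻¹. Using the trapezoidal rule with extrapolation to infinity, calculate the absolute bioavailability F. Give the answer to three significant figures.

F = 0.841

Trapezoidal AUC_0→8.25 (buccal film):
  [0→2]: (0.00+32.29)/2 × 2 = 32.29
  [2→8]: (32.29+31.63)/2 × 6 = 191.76
  [8→8.25]: (31.63+31.01)/2 × 0.25 = 7.83
  Sum = 231.88 µg/mL·hr
Tail: C_last/k_e = 31.01/0.094 = 329.894
AUC_0→∞ (buccal film) = 231.88 + 329.894 = 561.774 µg/mL·hr
F = (AUC_ev/D_ev)/(AUC_iv/D_iv) = (561.774/100)/(167/25) = 5.61774/6.68 = 0.8410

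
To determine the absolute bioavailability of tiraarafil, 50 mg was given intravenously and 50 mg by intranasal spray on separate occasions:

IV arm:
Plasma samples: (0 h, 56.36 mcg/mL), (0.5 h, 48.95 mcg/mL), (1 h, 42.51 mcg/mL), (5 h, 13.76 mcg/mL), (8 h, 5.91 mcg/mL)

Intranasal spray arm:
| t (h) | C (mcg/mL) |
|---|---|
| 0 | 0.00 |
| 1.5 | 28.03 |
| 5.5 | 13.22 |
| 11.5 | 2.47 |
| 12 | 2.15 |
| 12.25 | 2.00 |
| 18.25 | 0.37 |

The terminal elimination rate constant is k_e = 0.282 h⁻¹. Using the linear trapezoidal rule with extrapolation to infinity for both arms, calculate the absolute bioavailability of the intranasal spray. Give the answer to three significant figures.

F = 0.757

Trapezoidal AUC_0→8 (IV):
  [0→0.5]: (56.36+48.95)/2 × 0.5 = 26.3275
  [0.5→1]: (48.95+42.51)/2 × 0.5 = 22.865
  [1→5]: (42.51+13.76)/2 × 4 = 112.54
  [5→8]: (13.76+5.91)/2 × 3 = 29.505
  Sum = 191.2375 mcg/mL·h
IV tail: 5.91/0.282 = 20.957; AUC_iv,0→∞ = 191.2375 + 20.957 = 212.1945 mcg/mL·h
Trapezoidal AUC_0→18.25 (intranasal spray):
  [0→1.5]: (0.00+28.03)/2 × 1.5 = 21.0225
  [1.5→5.5]: (28.03+13.22)/2 × 4 = 82.5
  [5.5→11.5]: (13.22+2.47)/2 × 6 = 47.07
  [11.5→12]: (2.47+2.15)/2 × 0.5 = 1.155
  [12→12.25]: (2.15+2.00)/2 × 0.25 = 0.51875
  [12.25→18.25]: (2.00+0.37)/2 × 6 = 7.11
  Sum = 159.37625 mcg/mL·h
intranasal spray tail: 0.37/0.282 = 1.312; AUC_ev,0→∞ = 159.37625 + 1.312 = 160.68825 mcg/mL·h
F = (AUC_ev/D_ev)/(AUC_iv/D_iv) = (160.68825/50)/(212.1945/50) = 3.213765/4.24389 = 0.7573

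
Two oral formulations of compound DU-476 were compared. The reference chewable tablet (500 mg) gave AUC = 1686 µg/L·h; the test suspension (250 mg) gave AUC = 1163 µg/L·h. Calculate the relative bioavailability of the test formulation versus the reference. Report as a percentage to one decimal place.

F_rel = (AUC_test/D_test) / (AUC_ref/D_ref)
      = (1163/250) / (1686/500)
      = 4.652 / 3.372 = 1.3796 = 137.96%

F_rel = 138.0%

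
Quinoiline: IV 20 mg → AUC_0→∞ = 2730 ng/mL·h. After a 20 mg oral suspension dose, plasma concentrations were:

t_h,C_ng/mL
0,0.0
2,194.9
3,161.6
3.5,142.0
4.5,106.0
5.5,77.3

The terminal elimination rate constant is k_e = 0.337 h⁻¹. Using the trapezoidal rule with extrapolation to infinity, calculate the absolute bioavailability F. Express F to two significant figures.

Trapezoidal AUC_0→5.5 (oral suspension):
  [0→2]: (0.0+194.9)/2 × 2 = 194.9
  [2→3]: (194.9+161.6)/2 × 1 = 178.25
  [3→3.5]: (161.6+142.0)/2 × 0.5 = 75.9
  [3.5→4.5]: (142.0+106.0)/2 × 1 = 124.0
  [4.5→5.5]: (106.0+77.3)/2 × 1 = 91.65
  Sum = 664.7 ng/mL·h
Tail: C_last/k_e = 77.3/0.337 = 229.377
AUC_0→∞ (oral suspension) = 664.7 + 229.377 = 894.077 ng/mL·h
F = (AUC_ev/D_ev)/(AUC_iv/D_iv) = (894.077/20)/(2730/20) = 44.70385/136.5 = 0.3275

F = 0.33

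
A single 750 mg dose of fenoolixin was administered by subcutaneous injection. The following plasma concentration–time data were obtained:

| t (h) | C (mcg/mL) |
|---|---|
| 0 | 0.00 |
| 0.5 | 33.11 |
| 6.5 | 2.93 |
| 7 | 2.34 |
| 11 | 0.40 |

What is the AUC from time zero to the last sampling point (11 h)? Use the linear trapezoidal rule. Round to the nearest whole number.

Trapezoidal AUC_0→11:
  [0→0.5]: (0.00+33.11)/2 × 0.5 = 8.2775
  [0.5→6.5]: (33.11+2.93)/2 × 6 = 108.12
  [6.5→7]: (2.93+2.34)/2 × 0.5 = 1.3175
  [7→11]: (2.34+0.40)/2 × 4 = 5.48
  Sum = 123.195 mcg/mL·h

AUC = 123 mcg/mL·h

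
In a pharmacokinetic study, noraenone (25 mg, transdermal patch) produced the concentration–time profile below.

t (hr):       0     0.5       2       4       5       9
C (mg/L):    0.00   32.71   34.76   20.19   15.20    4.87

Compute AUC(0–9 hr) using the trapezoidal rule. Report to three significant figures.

Trapezoidal AUC_0→9:
  [0→0.5]: (0.00+32.71)/2 × 0.5 = 8.1775
  [0.5→2]: (32.71+34.76)/2 × 1.5 = 50.6025
  [2→4]: (34.76+20.19)/2 × 2 = 54.95
  [4→5]: (20.19+15.20)/2 × 1 = 17.695
  [5→9]: (15.20+4.87)/2 × 4 = 40.14
  Sum = 171.565 mg/L·hr

AUC = 172 mg/L·hr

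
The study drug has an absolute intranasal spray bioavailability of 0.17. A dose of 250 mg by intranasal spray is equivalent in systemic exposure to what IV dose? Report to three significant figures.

Systemic exposure from an extravascular dose = F × D_ev, so the equivalent IV dose is F × D_ev.
D_iv = F × D_ev = 0.17 × 250 = 42.5 mg

D_iv = 42.5 mg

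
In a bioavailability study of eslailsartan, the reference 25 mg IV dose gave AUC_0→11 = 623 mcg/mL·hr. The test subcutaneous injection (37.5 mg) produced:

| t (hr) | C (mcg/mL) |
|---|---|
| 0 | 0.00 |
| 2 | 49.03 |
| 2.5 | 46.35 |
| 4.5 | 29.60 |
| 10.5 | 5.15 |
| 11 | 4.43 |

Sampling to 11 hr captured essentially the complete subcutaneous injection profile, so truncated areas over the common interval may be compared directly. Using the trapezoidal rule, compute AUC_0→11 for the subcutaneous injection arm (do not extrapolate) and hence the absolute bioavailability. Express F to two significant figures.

Trapezoidal AUC_0→11 (subcutaneous injection):
  [0→2]: (0.00+49.03)/2 × 2 = 49.03
  [2→2.5]: (49.03+46.35)/2 × 0.5 = 23.845
  [2.5→4.5]: (46.35+29.60)/2 × 2 = 75.95
  [4.5→10.5]: (29.60+5.15)/2 × 6 = 104.25
  [10.5→11]: (5.15+4.43)/2 × 0.5 = 2.395
  Sum = 255.47 mcg/mL·hr
F = (AUC_ev/D_ev)/(AUC_iv/D_iv) = (255.47/37.5)/(623/25) = 6.81253/24.92 = 0.2734

F = 0.27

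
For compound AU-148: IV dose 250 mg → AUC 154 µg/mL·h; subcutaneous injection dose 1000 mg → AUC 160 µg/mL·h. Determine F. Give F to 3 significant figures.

F = (AUC_ev / D_ev) / (AUC_iv / D_iv)
  = (160/1000) / (154/250)
  = 0.16 / 0.616 = 0.2597

F = 0.260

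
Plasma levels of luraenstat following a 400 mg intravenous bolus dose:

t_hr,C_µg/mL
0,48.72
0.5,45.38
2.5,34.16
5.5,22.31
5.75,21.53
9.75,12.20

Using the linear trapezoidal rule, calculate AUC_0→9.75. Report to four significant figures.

Trapezoidal AUC_0→9.75:
  [0→0.5]: (48.72+45.38)/2 × 0.5 = 23.525
  [0.5→2.5]: (45.38+34.16)/2 × 2 = 79.54
  [2.5→5.5]: (34.16+22.31)/2 × 3 = 84.705
  [5.5→5.75]: (22.31+21.53)/2 × 0.25 = 5.48
  [5.75→9.75]: (21.53+12.20)/2 × 4 = 67.46
  Sum = 260.71 µg/mL·hr

AUC = 260.7 µg/mL·hr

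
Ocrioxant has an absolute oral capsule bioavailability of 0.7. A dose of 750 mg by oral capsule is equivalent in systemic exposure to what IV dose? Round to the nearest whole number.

D_iv = 525 mg

Systemic exposure from an extravascular dose = F × D_ev, so the equivalent IV dose is F × D_ev.
D_iv = F × D_ev = 0.7 × 750 = 525 mg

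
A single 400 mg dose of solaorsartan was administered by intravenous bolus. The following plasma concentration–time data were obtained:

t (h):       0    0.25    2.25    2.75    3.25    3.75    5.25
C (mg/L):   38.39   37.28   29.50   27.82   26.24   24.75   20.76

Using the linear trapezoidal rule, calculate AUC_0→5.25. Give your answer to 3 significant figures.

Trapezoidal AUC_0→5.25:
  [0→0.25]: (38.39+37.28)/2 × 0.25 = 9.45875
  [0.25→2.25]: (37.28+29.50)/2 × 2 = 66.78
  [2.25→2.75]: (29.50+27.82)/2 × 0.5 = 14.33
  [2.75→3.25]: (27.82+26.24)/2 × 0.5 = 13.515
  [3.25→3.75]: (26.24+24.75)/2 × 0.5 = 12.7475
  [3.75→5.25]: (24.75+20.76)/2 × 1.5 = 34.1325
  Sum = 150.96375 mg/L·h

AUC = 151 mg/L·h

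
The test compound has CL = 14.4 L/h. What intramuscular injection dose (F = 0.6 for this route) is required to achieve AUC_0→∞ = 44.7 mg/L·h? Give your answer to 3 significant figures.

Dose = 1070 mg

Dose = CL × AUC_0→∞ / F
     = 14.4 × 44.7 / 0.6 = 1072.8 mg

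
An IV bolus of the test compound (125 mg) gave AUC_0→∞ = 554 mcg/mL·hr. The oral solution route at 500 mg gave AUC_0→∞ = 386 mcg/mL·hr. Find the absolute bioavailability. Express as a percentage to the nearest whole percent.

F = 17%

F = (AUC_ev / D_ev) / (AUC_iv / D_iv)
  = (386/500) / (554/125)
  = 0.772 / 4.432 = 0.1742
  = 17.42%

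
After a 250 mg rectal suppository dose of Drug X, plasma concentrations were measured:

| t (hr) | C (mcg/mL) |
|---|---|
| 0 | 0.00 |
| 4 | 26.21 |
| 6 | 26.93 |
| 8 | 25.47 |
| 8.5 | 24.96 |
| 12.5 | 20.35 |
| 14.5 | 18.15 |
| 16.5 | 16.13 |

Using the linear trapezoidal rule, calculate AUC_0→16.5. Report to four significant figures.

AUC = 334.0 mcg/mL·hr

Trapezoidal AUC_0→16.5:
  [0→4]: (0.00+26.21)/2 × 4 = 52.42
  [4→6]: (26.21+26.93)/2 × 2 = 53.14
  [6→8]: (26.93+25.47)/2 × 2 = 52.4
  [8→8.5]: (25.47+24.96)/2 × 0.5 = 12.6075
  [8.5→12.5]: (24.96+20.35)/2 × 4 = 90.62
  [12.5→14.5]: (20.35+18.15)/2 × 2 = 38.5
  [14.5→16.5]: (18.15+16.13)/2 × 2 = 34.28
  Sum = 333.9675 mcg/mL·hr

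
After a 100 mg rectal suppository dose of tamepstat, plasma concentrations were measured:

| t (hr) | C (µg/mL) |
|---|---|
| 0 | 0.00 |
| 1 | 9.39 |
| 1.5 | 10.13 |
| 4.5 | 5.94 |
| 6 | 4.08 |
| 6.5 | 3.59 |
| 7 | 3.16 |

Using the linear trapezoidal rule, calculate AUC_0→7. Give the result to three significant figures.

Trapezoidal AUC_0→7:
  [0→1]: (0.00+9.39)/2 × 1 = 4.695
  [1→1.5]: (9.39+10.13)/2 × 0.5 = 4.88
  [1.5→4.5]: (10.13+5.94)/2 × 3 = 24.105
  [4.5→6]: (5.94+4.08)/2 × 1.5 = 7.515
  [6→6.5]: (4.08+3.59)/2 × 0.5 = 1.9175
  [6.5→7]: (3.59+3.16)/2 × 0.5 = 1.6875
  Sum = 44.8 µg/mL·hr

AUC = 44.8 µg/mL·hr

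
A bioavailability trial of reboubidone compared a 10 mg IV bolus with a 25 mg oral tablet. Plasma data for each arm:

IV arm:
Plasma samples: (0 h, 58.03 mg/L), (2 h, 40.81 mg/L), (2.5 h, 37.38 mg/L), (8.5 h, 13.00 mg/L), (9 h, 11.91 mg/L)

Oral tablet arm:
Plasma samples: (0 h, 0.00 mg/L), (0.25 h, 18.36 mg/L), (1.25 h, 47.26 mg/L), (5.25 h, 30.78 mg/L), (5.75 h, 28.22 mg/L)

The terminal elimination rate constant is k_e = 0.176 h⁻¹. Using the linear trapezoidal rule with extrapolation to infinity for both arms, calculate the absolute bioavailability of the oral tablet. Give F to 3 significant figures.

F = 0.427

Trapezoidal AUC_0→9 (IV):
  [0→2]: (58.03+40.81)/2 × 2 = 98.84
  [2→2.5]: (40.81+37.38)/2 × 0.5 = 19.5475
  [2.5→8.5]: (37.38+13.00)/2 × 6 = 151.14
  [8.5→9]: (13.00+11.91)/2 × 0.5 = 6.2275
  Sum = 275.755 mg/L·h
IV tail: 11.91/0.176 = 67.670; AUC_iv,0→∞ = 275.755 + 67.670 = 343.425 mg/L·h
Trapezoidal AUC_0→5.75 (oral tablet):
  [0→0.25]: (0.00+18.36)/2 × 0.25 = 2.295
  [0.25→1.25]: (18.36+47.26)/2 × 1 = 32.81
  [1.25→5.25]: (47.26+30.78)/2 × 4 = 156.08
  [5.25→5.75]: (30.78+28.22)/2 × 0.5 = 14.75
  Sum = 205.935 mg/L·h
oral tablet tail: 28.22/0.176 = 160.341; AUC_ev,0→∞ = 205.935 + 160.341 = 366.276 mg/L·h
F = (AUC_ev/D_ev)/(AUC_iv/D_iv) = (366.276/25)/(343.425/10) = 14.65104/34.3425 = 0.4266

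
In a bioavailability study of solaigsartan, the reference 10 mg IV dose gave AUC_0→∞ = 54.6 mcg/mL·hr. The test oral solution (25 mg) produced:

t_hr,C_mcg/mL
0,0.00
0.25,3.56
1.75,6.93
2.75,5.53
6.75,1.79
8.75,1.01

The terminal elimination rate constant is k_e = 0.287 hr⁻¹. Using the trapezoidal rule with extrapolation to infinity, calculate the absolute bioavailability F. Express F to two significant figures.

Trapezoidal AUC_0→8.75 (oral solution):
  [0→0.25]: (0.00+3.56)/2 × 0.25 = 0.445
  [0.25→1.75]: (3.56+6.93)/2 × 1.5 = 7.8675
  [1.75→2.75]: (6.93+5.53)/2 × 1 = 6.23
  [2.75→6.75]: (5.53+1.79)/2 × 4 = 14.64
  [6.75→8.75]: (1.79+1.01)/2 × 2 = 2.8
  Sum = 31.9825 mcg/mL·hr
Tail: C_last/k_e = 1.01/0.287 = 3.519
AUC_0→∞ (oral solution) = 31.9825 + 3.519 = 35.5015 mcg/mL·hr
F = (AUC_ev/D_ev)/(AUC_iv/D_iv) = (35.5015/25)/(54.6/10) = 1.42006/5.46 = 0.2601

F = 0.26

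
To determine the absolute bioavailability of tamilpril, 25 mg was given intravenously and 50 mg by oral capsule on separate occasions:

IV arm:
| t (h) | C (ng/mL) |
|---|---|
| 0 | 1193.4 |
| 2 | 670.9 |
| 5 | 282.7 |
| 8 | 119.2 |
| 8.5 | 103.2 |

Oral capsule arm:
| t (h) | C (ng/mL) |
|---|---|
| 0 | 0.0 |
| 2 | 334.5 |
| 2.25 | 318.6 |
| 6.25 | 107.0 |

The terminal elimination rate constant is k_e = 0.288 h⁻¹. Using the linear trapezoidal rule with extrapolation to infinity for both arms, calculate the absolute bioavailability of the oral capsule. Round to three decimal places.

F = 0.190

Trapezoidal AUC_0→8.5 (IV):
  [0→2]: (1193.4+670.9)/2 × 2 = 1864.3
  [2→5]: (670.9+282.7)/2 × 3 = 1430.4
  [5→8]: (282.7+119.2)/2 × 3 = 602.85
  [8→8.5]: (119.2+103.2)/2 × 0.5 = 55.6
  Sum = 3953.15 ng/mL·h
IV tail: 103.2/0.288 = 358.333; AUC_iv,0→∞ = 3953.15 + 358.333 = 4311.483 ng/mL·h
Trapezoidal AUC_0→6.25 (oral capsule):
  [0→2]: (0.0+334.5)/2 × 2 = 334.5
  [2→2.25]: (334.5+318.6)/2 × 0.25 = 81.6375
  [2.25→6.25]: (318.6+107.0)/2 × 4 = 851.2
  Sum = 1267.3375 ng/mL·h
oral capsule tail: 107.0/0.288 = 371.528; AUC_ev,0→∞ = 1267.3375 + 371.528 = 1638.8655 ng/mL·h
F = (AUC_ev/D_ev)/(AUC_iv/D_iv) = (1638.8655/50)/(4311.483/25) = 32.77731/172.45932 = 0.1901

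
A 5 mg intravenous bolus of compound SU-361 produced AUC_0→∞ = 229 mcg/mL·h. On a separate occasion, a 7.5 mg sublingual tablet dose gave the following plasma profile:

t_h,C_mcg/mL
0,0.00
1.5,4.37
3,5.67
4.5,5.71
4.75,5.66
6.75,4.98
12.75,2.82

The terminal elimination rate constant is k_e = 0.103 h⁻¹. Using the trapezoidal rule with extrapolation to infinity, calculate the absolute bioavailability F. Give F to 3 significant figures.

Trapezoidal AUC_0→12.75 (sublingual tablet):
  [0→1.5]: (0.00+4.37)/2 × 1.5 = 3.2775
  [1.5→3]: (4.37+5.67)/2 × 1.5 = 7.53
  [3→4.5]: (5.67+5.71)/2 × 1.5 = 8.535
  [4.5→4.75]: (5.71+5.66)/2 × 0.25 = 1.42125
  [4.75→6.75]: (5.66+4.98)/2 × 2 = 10.64
  [6.75→12.75]: (4.98+2.82)/2 × 6 = 23.4
  Sum = 54.80375 mcg/mL·h
Tail: C_last/k_e = 2.82/0.103 = 27.379
AUC_0→∞ (sublingual tablet) = 54.80375 + 27.379 = 82.18275 mcg/mL·h
F = (AUC_ev/D_ev)/(AUC_iv/D_iv) = (82.18275/7.5)/(229/5) = 10.9577/45.8 = 0.2393

F = 0.239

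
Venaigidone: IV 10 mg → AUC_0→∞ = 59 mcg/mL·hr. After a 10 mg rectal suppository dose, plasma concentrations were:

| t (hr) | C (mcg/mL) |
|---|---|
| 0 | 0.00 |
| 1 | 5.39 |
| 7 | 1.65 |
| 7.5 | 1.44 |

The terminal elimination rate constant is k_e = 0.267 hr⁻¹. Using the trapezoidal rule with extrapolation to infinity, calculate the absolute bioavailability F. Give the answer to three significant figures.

F = 0.508

Trapezoidal AUC_0→7.5 (rectal suppository):
  [0→1]: (0.00+5.39)/2 × 1 = 2.695
  [1→7]: (5.39+1.65)/2 × 6 = 21.12
  [7→7.5]: (1.65+1.44)/2 × 0.5 = 0.7725
  Sum = 24.5875 mcg/mL·hr
Tail: C_last/k_e = 1.44/0.267 = 5.393
AUC_0→∞ (rectal suppository) = 24.5875 + 5.393 = 29.9805 mcg/mL·hr
F = (AUC_ev/D_ev)/(AUC_iv/D_iv) = (29.9805/10)/(59/10) = 2.99805/5.9 = 0.5081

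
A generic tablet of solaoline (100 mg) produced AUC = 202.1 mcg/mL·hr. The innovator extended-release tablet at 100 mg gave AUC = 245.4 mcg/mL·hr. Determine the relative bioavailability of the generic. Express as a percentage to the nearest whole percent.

F_rel = (AUC_test/D_test) / (AUC_ref/D_ref)
      = (202.1/100) / (245.4/100)
      = 2.021 / 2.454 = 0.8236 = 82.36%

F_rel = 82%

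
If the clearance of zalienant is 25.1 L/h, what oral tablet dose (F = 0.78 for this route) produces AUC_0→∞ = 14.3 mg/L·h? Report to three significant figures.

Dose = 460 mg

Dose = CL × AUC_0→∞ / F
     = 25.1 × 14.3 / 0.78 = 460.167 mg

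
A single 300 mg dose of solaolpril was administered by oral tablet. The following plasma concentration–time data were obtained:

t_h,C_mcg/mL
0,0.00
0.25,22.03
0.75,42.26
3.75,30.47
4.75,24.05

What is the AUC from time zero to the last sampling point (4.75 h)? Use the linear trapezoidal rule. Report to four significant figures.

Trapezoidal AUC_0→4.75:
  [0→0.25]: (0.00+22.03)/2 × 0.25 = 2.75375
  [0.25→0.75]: (22.03+42.26)/2 × 0.5 = 16.0725
  [0.75→3.75]: (42.26+30.47)/2 × 3 = 109.095
  [3.75→4.75]: (30.47+24.05)/2 × 1 = 27.26
  Sum = 155.18125 mcg/mL·h

AUC = 155.2 mcg/mL·h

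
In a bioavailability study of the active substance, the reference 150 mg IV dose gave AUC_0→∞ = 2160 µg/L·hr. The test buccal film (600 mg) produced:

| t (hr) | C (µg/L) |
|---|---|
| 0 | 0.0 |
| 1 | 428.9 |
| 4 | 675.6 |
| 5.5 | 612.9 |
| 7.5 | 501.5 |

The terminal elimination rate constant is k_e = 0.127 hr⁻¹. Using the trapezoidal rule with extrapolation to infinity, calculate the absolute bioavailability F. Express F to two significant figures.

F = 0.91

Trapezoidal AUC_0→7.5 (buccal film):
  [0→1]: (0.0+428.9)/2 × 1 = 214.45
  [1→4]: (428.9+675.6)/2 × 3 = 1656.75
  [4→5.5]: (675.6+612.9)/2 × 1.5 = 966.375
  [5.5→7.5]: (612.9+501.5)/2 × 2 = 1114.4
  Sum = 3951.975 µg/L·hr
Tail: C_last/k_e = 501.5/0.127 = 3948.819
AUC_0→∞ (buccal film) = 3951.975 + 3948.819 = 7900.794 µg/L·hr
F = (AUC_ev/D_ev)/(AUC_iv/D_iv) = (7900.794/600)/(2160/150) = 13.16799/14.4 = 0.9144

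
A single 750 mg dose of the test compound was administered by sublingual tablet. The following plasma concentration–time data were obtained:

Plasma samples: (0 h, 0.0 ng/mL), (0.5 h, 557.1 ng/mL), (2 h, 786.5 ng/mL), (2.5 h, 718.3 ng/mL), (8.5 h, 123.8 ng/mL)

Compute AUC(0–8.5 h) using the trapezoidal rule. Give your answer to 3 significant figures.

Trapezoidal AUC_0→8.5:
  [0→0.5]: (0.0+557.1)/2 × 0.5 = 139.275
  [0.5→2]: (557.1+786.5)/2 × 1.5 = 1007.7
  [2→2.5]: (786.5+718.3)/2 × 0.5 = 376.2
  [2.5→8.5]: (718.3+123.8)/2 × 6 = 2526.3
  Sum = 4049.475 ng/mL·h

AUC = 4050 ng/mL·h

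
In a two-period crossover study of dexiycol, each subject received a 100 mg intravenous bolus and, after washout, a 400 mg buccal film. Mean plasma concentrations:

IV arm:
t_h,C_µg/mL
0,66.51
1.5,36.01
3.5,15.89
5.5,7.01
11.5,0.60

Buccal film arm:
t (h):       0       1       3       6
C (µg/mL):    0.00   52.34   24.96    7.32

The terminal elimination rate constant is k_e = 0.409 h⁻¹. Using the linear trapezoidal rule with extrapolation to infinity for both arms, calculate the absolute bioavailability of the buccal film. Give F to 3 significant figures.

F = 0.241

Trapezoidal AUC_0→11.5 (IV):
  [0→1.5]: (66.51+36.01)/2 × 1.5 = 76.89
  [1.5→3.5]: (36.01+15.89)/2 × 2 = 51.9
  [3.5→5.5]: (15.89+7.01)/2 × 2 = 22.9
  [5.5→11.5]: (7.01+0.60)/2 × 6 = 22.83
  Sum = 174.52 µg/mL·h
IV tail: 0.60/0.409 = 1.467; AUC_iv,0→∞ = 174.52 + 1.467 = 175.987 µg/mL·h
Trapezoidal AUC_0→6 (buccal film):
  [0→1]: (0.00+52.34)/2 × 1 = 26.17
  [1→3]: (52.34+24.96)/2 × 2 = 77.3
  [3→6]: (24.96+7.32)/2 × 3 = 48.42
  Sum = 151.89 µg/mL·h
buccal film tail: 7.32/0.409 = 17.897; AUC_ev,0→∞ = 151.89 + 17.897 = 169.787 µg/mL·h
F = (AUC_ev/D_ev)/(AUC_iv/D_iv) = (169.787/400)/(175.987/100) = 0.4244675/1.75987 = 0.2412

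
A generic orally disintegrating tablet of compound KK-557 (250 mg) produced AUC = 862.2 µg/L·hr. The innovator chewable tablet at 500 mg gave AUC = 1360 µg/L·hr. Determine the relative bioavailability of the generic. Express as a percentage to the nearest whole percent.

F_rel = (AUC_test/D_test) / (AUC_ref/D_ref)
      = (862.2/250) / (1360/500)
      = 3.4488 / 2.72 = 1.2679 = 126.79%

F_rel = 127%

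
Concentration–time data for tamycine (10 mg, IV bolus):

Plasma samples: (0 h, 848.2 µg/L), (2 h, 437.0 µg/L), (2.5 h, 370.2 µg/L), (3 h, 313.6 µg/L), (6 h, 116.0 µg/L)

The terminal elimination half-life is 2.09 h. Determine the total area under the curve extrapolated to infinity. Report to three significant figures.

Trapezoidal AUC_0→6:
  [0→2]: (848.2+437.0)/2 × 2 = 1285.2
  [2→2.5]: (437.0+370.2)/2 × 0.5 = 201.8
  [2.5→3]: (370.2+313.6)/2 × 0.5 = 170.95
  [3→6]: (313.6+116.0)/2 × 3 = 644.4
  Sum = 2302.35 µg/L·h
k_e = ln2 / t½ = 0.693147 / 2.09 = 0.3316 h^-1
Extrapolated tail: C_last / k_e = 116.0 / 0.3316 = 349.819
AUC_0→∞ = 2302.35 + 349.819 = 2652.169 µg/L·h

AUC = 2650 µg/L·h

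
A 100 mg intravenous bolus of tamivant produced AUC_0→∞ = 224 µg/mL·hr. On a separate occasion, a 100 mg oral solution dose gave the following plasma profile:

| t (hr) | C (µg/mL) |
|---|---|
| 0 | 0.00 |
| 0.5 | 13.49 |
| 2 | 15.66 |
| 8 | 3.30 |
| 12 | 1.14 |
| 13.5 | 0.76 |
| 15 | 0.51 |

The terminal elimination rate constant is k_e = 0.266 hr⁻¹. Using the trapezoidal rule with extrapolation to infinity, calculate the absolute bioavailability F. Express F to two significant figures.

Trapezoidal AUC_0→15 (oral solution):
  [0→0.5]: (0.00+13.49)/2 × 0.5 = 3.3725
  [0.5→2]: (13.49+15.66)/2 × 1.5 = 21.8625
  [2→8]: (15.66+3.30)/2 × 6 = 56.88
  [8→12]: (3.30+1.14)/2 × 4 = 8.88
  [12→13.5]: (1.14+0.76)/2 × 1.5 = 1.425
  [13.5→15]: (0.76+0.51)/2 × 1.5 = 0.9525
  Sum = 93.3725 µg/mL·hr
Tail: C_last/k_e = 0.51/0.266 = 1.917
AUC_0→∞ (oral solution) = 93.3725 + 1.917 = 95.2895 µg/mL·hr
F = (AUC_ev/D_ev)/(AUC_iv/D_iv) = (95.2895/100)/(224/100) = 0.952895/2.24 = 0.4254

F = 0.43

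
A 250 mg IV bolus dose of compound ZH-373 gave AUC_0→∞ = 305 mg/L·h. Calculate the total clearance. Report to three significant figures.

CL = Dose_iv / AUC_0→∞
   = 250 / 305 = 0.819672 L/h

CL = 0.820 L/h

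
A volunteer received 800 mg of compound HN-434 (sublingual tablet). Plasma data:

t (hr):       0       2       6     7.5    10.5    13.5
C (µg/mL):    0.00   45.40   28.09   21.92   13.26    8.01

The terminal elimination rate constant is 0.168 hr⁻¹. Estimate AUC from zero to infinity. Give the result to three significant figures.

Trapezoidal AUC_0→13.5:
  [0→2]: (0.00+45.40)/2 × 2 = 45.4
  [2→6]: (45.40+28.09)/2 × 4 = 146.98
  [6→7.5]: (28.09+21.92)/2 × 1.5 = 37.5075
  [7.5→10.5]: (21.92+13.26)/2 × 3 = 52.77
  [10.5→13.5]: (13.26+8.01)/2 × 3 = 31.905
  Sum = 314.5625 µg/mL·hr
Extrapolated tail: C_last / k_e = 8.01 / 0.168 = 47.679
AUC_0→∞ = 314.5625 + 47.679 = 362.2415 µg/mL·hr

AUC = 362 µg/mL·hr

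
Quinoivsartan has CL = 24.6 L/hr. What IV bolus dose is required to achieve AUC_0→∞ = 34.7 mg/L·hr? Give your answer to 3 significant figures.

Dose = 854 mg

Dose_iv = CL × AUC_0→∞
     = 24.6 × 34.7 = 853.62 mg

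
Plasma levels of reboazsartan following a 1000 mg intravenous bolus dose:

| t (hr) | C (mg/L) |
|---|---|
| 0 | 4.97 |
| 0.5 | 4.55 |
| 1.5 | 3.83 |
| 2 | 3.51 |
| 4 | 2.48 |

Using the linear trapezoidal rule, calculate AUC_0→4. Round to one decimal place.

Trapezoidal AUC_0→4:
  [0→0.5]: (4.97+4.55)/2 × 0.5 = 2.38
  [0.5→1.5]: (4.55+3.83)/2 × 1 = 4.19
  [1.5→2]: (3.83+3.51)/2 × 0.5 = 1.835
  [2→4]: (3.51+2.48)/2 × 2 = 5.99
  Sum = 14.395 mg/L·hr

AUC = 14.4 mg/L·hr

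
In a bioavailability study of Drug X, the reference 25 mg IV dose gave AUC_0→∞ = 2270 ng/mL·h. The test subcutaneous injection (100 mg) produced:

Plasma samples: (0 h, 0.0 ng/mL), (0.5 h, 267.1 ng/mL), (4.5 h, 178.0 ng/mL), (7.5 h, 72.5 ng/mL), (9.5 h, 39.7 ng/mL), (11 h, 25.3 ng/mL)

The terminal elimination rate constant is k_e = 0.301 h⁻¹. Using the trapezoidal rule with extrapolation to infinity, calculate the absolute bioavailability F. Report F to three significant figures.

F = 0.174

Trapezoidal AUC_0→11 (subcutaneous injection):
  [0→0.5]: (0.0+267.1)/2 × 0.5 = 66.775
  [0.5→4.5]: (267.1+178.0)/2 × 4 = 890.2
  [4.5→7.5]: (178.0+72.5)/2 × 3 = 375.75
  [7.5→9.5]: (72.5+39.7)/2 × 2 = 112.2
  [9.5→11]: (39.7+25.3)/2 × 1.5 = 48.75
  Sum = 1493.675 ng/mL·h
Tail: C_last/k_e = 25.3/0.301 = 84.053
AUC_0→∞ (subcutaneous injection) = 1493.675 + 84.053 = 1577.728 ng/mL·h
F = (AUC_ev/D_ev)/(AUC_iv/D_iv) = (1577.728/100)/(2270/25) = 15.77728/90.8 = 0.1738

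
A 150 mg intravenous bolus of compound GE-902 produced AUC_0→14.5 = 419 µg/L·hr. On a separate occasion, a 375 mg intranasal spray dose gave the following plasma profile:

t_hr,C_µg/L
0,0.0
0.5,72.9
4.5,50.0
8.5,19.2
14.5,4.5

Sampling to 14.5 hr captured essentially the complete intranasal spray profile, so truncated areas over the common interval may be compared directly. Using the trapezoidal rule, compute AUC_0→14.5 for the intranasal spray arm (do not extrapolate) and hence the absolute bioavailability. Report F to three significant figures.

F = 0.452

Trapezoidal AUC_0→14.5 (intranasal spray):
  [0→0.5]: (0.0+72.9)/2 × 0.5 = 18.225
  [0.5→4.5]: (72.9+50.0)/2 × 4 = 245.8
  [4.5→8.5]: (50.0+19.2)/2 × 4 = 138.4
  [8.5→14.5]: (19.2+4.5)/2 × 6 = 71.1
  Sum = 473.525 µg/L·hr
F = (AUC_ev/D_ev)/(AUC_iv/D_iv) = (473.525/375)/(419/150) = 1.26273/2.79333 = 0.4521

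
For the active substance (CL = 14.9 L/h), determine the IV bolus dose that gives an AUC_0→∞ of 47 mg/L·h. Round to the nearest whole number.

Dose = 700 mg

Dose_iv = CL × AUC_0→∞
     = 14.9 × 47 = 700.3 mg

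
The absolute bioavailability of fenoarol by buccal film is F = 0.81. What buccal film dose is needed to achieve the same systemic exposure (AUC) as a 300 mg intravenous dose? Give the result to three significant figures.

D_buccal = 370 mg

For equal systemic exposure: F × D_ev = D_iv
D_ev = D_iv / F = 300 / 0.81 = 370.37 mg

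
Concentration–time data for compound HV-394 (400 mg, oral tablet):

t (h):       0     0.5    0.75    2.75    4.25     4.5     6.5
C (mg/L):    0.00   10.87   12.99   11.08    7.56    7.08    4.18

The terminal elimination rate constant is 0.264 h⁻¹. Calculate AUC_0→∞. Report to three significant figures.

AUC = 72.7 mg/L·h

Trapezoidal AUC_0→6.5:
  [0→0.5]: (0.00+10.87)/2 × 0.5 = 2.7175
  [0.5→0.75]: (10.87+12.99)/2 × 0.25 = 2.9825
  [0.75→2.75]: (12.99+11.08)/2 × 2 = 24.07
  [2.75→4.25]: (11.08+7.56)/2 × 1.5 = 13.98
  [4.25→4.5]: (7.56+7.08)/2 × 0.25 = 1.83
  [4.5→6.5]: (7.08+4.18)/2 × 2 = 11.26
  Sum = 56.84 mg/L·h
Extrapolated tail: C_last / k_e = 4.18 / 0.264 = 15.833
AUC_0→∞ = 56.84 + 15.833 = 72.673 mg/L·h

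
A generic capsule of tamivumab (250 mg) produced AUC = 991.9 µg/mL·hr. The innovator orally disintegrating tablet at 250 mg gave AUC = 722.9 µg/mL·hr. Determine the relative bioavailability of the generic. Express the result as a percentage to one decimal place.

F_rel = (AUC_test/D_test) / (AUC_ref/D_ref)
      = (991.9/250) / (722.9/250)
      = 3.9676 / 2.8916 = 1.3721 = 137.21%

F_rel = 137.2%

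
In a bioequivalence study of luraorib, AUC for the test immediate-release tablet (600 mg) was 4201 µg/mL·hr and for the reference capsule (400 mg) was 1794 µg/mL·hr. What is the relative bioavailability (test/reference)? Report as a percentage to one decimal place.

F_rel = (AUC_test/D_test) / (AUC_ref/D_ref)
      = (4201/600) / (1794/400)
      = 7.00167 / 4.485 = 1.5611 = 156.11%

F_rel = 156.1%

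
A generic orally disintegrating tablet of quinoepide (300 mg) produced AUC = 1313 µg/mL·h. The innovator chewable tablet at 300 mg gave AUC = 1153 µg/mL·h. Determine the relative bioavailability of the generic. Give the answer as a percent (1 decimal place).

F_rel = (AUC_test/D_test) / (AUC_ref/D_ref)
      = (1313/300) / (1153/300)
      = 4.37667 / 3.84333 = 1.1388 = 113.88%

F_rel = 113.9%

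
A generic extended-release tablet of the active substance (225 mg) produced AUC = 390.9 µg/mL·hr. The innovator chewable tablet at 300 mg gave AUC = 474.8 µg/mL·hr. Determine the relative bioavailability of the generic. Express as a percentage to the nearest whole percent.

F_rel = (AUC_test/D_test) / (AUC_ref/D_ref)
      = (390.9/225) / (474.8/300)
      = 1.73733 / 1.58267 = 1.0977 = 109.77%

F_rel = 110%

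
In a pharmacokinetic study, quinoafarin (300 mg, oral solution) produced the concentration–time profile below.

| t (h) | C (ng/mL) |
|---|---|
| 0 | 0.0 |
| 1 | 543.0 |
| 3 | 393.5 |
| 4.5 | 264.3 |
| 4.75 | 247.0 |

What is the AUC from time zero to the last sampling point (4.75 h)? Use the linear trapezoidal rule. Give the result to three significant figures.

AUC = 1770 ng/mL·h

Trapezoidal AUC_0→4.75:
  [0→1]: (0.0+543.0)/2 × 1 = 271.5
  [1→3]: (543.0+393.5)/2 × 2 = 936.5
  [3→4.5]: (393.5+264.3)/2 × 1.5 = 493.35
  [4.5→4.75]: (264.3+247.0)/2 × 0.25 = 63.9125
  Sum = 1765.2625 ng/mL·h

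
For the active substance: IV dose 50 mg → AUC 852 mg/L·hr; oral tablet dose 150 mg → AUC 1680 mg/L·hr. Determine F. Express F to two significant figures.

F = (AUC_ev / D_ev) / (AUC_iv / D_iv)
  = (1680/150) / (852/50)
  = 11.2 / 17.04 = 0.6573

F = 0.66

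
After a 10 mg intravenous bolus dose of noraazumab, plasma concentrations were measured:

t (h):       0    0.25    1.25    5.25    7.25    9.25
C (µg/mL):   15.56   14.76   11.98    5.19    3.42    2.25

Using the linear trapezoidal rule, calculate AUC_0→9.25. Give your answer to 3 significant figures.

Trapezoidal AUC_0→9.25:
  [0→0.25]: (15.56+14.76)/2 × 0.25 = 3.79
  [0.25→1.25]: (14.76+11.98)/2 × 1 = 13.37
  [1.25→5.25]: (11.98+5.19)/2 × 4 = 34.34
  [5.25→7.25]: (5.19+3.42)/2 × 2 = 8.61
  [7.25→9.25]: (3.42+2.25)/2 × 2 = 5.67
  Sum = 65.78 µg/mL·h

AUC = 65.8 µg/mL·h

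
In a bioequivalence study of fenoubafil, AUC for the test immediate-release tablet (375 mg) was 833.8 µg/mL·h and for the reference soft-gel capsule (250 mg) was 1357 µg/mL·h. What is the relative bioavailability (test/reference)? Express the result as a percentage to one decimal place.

F_rel = (AUC_test/D_test) / (AUC_ref/D_ref)
      = (833.8/375) / (1357/250)
      = 2.22347 / 5.428 = 0.4096 = 40.96%

F_rel = 41.0%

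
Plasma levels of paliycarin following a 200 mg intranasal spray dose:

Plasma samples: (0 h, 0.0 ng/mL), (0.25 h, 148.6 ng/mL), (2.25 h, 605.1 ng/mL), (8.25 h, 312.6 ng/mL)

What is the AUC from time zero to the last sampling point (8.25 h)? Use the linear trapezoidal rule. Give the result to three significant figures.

AUC = 3530 ng/mL·h

Trapezoidal AUC_0→8.25:
  [0→0.25]: (0.0+148.6)/2 × 0.25 = 18.575
  [0.25→2.25]: (148.6+605.1)/2 × 2 = 753.7
  [2.25→8.25]: (605.1+312.6)/2 × 6 = 2753.1
  Sum = 3525.375 ng/mL·h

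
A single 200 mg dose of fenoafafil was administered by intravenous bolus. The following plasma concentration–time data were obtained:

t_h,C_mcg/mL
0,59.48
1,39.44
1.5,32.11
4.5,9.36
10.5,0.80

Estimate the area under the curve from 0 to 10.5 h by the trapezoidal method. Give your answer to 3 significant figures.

Trapezoidal AUC_0→10.5:
  [0→1]: (59.48+39.44)/2 × 1 = 49.46
  [1→1.5]: (39.44+32.11)/2 × 0.5 = 17.8875
  [1.5→4.5]: (32.11+9.36)/2 × 3 = 62.205
  [4.5→10.5]: (9.36+0.80)/2 × 6 = 30.48
  Sum = 160.0325 mcg/mL·h

AUC = 160 mcg/mL·h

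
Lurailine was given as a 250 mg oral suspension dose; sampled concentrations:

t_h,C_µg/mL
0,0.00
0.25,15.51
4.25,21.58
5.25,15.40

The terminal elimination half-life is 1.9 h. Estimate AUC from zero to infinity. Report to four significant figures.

Trapezoidal AUC_0→5.25:
  [0→0.25]: (0.00+15.51)/2 × 0.25 = 1.93875
  [0.25→4.25]: (15.51+21.58)/2 × 4 = 74.18
  [4.25→5.25]: (21.58+15.40)/2 × 1 = 18.49
  Sum = 94.60875 µg/mL·h
k_e = ln2 / t½ = 0.693147 / 1.9 = 0.3648 h^-1
Extrapolated tail: C_last / k_e = 15.40 / 0.3648 = 42.215
AUC_0→∞ = 94.60875 + 42.215 = 136.82375 µg/mL·h

AUC = 136.8 µg/mL·h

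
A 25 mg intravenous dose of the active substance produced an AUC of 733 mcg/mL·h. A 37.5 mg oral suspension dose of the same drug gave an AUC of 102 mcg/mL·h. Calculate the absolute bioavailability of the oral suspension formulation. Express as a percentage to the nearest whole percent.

F = 9%

F = (AUC_ev / D_ev) / (AUC_iv / D_iv)
  = (102/37.5) / (733/25)
  = 2.72 / 29.32 = 0.0928
  = 9.28%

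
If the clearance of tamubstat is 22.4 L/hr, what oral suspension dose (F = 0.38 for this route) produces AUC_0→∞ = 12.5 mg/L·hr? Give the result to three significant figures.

Dose = CL × AUC_0→∞ / F
     = 22.4 × 12.5 / 0.38 = 736.842 mg

Dose = 737 mg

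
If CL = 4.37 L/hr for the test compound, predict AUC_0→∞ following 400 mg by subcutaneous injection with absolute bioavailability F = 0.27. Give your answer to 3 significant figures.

AUC = 24.7 mg/L·hr

AUC_0→∞ = F × Dose / CL
        = 0.27 × 400 / 4.37 = 24.714 mg/L·hr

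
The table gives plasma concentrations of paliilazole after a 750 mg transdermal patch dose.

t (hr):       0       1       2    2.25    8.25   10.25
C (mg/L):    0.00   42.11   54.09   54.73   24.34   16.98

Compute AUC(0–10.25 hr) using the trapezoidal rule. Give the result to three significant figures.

AUC = 361 mg/L·hr

Trapezoidal AUC_0→10.25:
  [0→1]: (0.00+42.11)/2 × 1 = 21.055
  [1→2]: (42.11+54.09)/2 × 1 = 48.1
  [2→2.25]: (54.09+54.73)/2 × 0.25 = 13.6025
  [2.25→8.25]: (54.73+24.34)/2 × 6 = 237.21
  [8.25→10.25]: (24.34+16.98)/2 × 2 = 41.32
  Sum = 361.2875 mg/L·hr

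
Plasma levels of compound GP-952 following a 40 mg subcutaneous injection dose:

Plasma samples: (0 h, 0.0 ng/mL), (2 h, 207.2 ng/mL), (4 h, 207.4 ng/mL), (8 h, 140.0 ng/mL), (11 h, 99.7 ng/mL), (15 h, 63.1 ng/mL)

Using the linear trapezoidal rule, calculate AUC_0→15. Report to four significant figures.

AUC = 2002 ng/mL·h

Trapezoidal AUC_0→15:
  [0→2]: (0.0+207.2)/2 × 2 = 207.2
  [2→4]: (207.2+207.4)/2 × 2 = 414.6
  [4→8]: (207.4+140.0)/2 × 4 = 694.8
  [8→11]: (140.0+99.7)/2 × 3 = 359.55
  [11→15]: (99.7+63.1)/2 × 4 = 325.6
  Sum = 2001.75 ng/mL·h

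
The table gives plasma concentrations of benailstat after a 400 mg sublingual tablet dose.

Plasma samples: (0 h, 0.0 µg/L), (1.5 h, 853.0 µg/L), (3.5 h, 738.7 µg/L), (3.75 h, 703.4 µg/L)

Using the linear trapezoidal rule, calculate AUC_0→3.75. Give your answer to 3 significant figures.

Trapezoidal AUC_0→3.75:
  [0→1.5]: (0.0+853.0)/2 × 1.5 = 639.75
  [1.5→3.5]: (853.0+738.7)/2 × 2 = 1591.7
  [3.5→3.75]: (738.7+703.4)/2 × 0.25 = 180.2625
  Sum = 2411.7125 µg/L·h

AUC = 2410 µg/L·h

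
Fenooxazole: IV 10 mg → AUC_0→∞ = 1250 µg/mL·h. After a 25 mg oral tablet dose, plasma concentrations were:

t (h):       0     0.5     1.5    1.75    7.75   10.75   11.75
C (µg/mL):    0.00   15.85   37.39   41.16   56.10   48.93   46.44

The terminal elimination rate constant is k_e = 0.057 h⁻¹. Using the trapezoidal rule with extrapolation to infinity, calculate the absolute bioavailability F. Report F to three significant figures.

F = 0.433

Trapezoidal AUC_0→11.75 (oral tablet):
  [0→0.5]: (0.00+15.85)/2 × 0.5 = 3.9625
  [0.5→1.5]: (15.85+37.39)/2 × 1 = 26.62
  [1.5→1.75]: (37.39+41.16)/2 × 0.25 = 9.81875
  [1.75→7.75]: (41.16+56.10)/2 × 6 = 291.78
  [7.75→10.75]: (56.10+48.93)/2 × 3 = 157.545
  [10.75→11.75]: (48.93+46.44)/2 × 1 = 47.685
  Sum = 537.41125 µg/mL·h
Tail: C_last/k_e = 46.44/0.057 = 814.737
AUC_0→∞ (oral tablet) = 537.41125 + 814.737 = 1352.14825 µg/mL·h
F = (AUC_ev/D_ev)/(AUC_iv/D_iv) = (1352.14825/25)/(1250/10) = 54.08593/125 = 0.4327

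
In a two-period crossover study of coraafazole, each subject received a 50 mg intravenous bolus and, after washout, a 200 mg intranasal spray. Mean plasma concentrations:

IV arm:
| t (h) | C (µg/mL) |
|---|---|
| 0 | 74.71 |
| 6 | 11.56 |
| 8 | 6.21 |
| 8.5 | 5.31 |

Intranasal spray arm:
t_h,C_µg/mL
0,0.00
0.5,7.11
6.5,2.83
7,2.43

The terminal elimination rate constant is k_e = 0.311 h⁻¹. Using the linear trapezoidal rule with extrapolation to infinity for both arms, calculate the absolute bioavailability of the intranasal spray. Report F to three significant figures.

Trapezoidal AUC_0→8.5 (IV):
  [0→6]: (74.71+11.56)/2 × 6 = 258.81
  [6→8]: (11.56+6.21)/2 × 2 = 17.77
  [8→8.5]: (6.21+5.31)/2 × 0.5 = 2.88
  Sum = 279.46 µg/mL·h
IV tail: 5.31/0.311 = 17.074; AUC_iv,0→∞ = 279.46 + 17.074 = 296.534 µg/mL·h
Trapezoidal AUC_0→7 (intranasal spray):
  [0→0.5]: (0.00+7.11)/2 × 0.5 = 1.7775
  [0.5→6.5]: (7.11+2.83)/2 × 6 = 29.82
  [6.5→7]: (2.83+2.43)/2 × 0.5 = 1.315
  Sum = 32.9125 µg/mL·h
intranasal spray tail: 2.43/0.311 = 7.814; AUC_ev,0→∞ = 32.9125 + 7.814 = 40.7265 µg/mL·h
F = (AUC_ev/D_ev)/(AUC_iv/D_iv) = (40.7265/200)/(296.534/50) = 0.2036325/5.93068 = 0.0343

F = 0.0343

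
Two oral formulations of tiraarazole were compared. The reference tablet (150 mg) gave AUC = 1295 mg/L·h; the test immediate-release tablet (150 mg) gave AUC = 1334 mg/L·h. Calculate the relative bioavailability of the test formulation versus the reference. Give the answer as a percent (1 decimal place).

F_rel = (AUC_test/D_test) / (AUC_ref/D_ref)
      = (1334/150) / (1295/150)
      = 8.89333 / 8.63333 = 1.0301 = 103.01%

F_rel = 103.0%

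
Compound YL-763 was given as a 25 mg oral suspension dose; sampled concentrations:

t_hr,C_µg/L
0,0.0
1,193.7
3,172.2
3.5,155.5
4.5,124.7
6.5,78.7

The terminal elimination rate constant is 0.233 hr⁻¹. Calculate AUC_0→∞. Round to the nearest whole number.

Trapezoidal AUC_0→6.5:
  [0→1]: (0.0+193.7)/2 × 1 = 96.85
  [1→3]: (193.7+172.2)/2 × 2 = 365.9
  [3→3.5]: (172.2+155.5)/2 × 0.5 = 81.925
  [3.5→4.5]: (155.5+124.7)/2 × 1 = 140.1
  [4.5→6.5]: (124.7+78.7)/2 × 2 = 203.4
  Sum = 888.175 µg/L·hr
Extrapolated tail: C_last / k_e = 78.7 / 0.233 = 337.768
AUC_0→∞ = 888.175 + 337.768 = 1225.943 µg/L·hr

AUC = 1226 µg/L·hr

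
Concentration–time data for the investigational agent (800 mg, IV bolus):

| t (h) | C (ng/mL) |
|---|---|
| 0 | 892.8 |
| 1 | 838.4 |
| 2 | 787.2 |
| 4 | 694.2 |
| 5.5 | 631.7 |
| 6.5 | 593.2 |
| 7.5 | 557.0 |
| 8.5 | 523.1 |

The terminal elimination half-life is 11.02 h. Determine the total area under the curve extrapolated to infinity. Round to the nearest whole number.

AUC = 14198 ng/mL·h

Trapezoidal AUC_0→8.5:
  [0→1]: (892.8+838.4)/2 × 1 = 865.6
  [1→2]: (838.4+787.2)/2 × 1 = 812.8
  [2→4]: (787.2+694.2)/2 × 2 = 1481.4
  [4→5.5]: (694.2+631.7)/2 × 1.5 = 994.425
  [5.5→6.5]: (631.7+593.2)/2 × 1 = 612.45
  [6.5→7.5]: (593.2+557.0)/2 × 1 = 575.1
  [7.5→8.5]: (557.0+523.1)/2 × 1 = 540.05
  Sum = 5881.825 ng/mL·h
k_e = ln2 / t½ = 0.693147 / 11.02 = 0.0629 h^-1
Extrapolated tail: C_last / k_e = 523.1 / 0.0629 = 8316.375
AUC_0→∞ = 5881.825 + 8316.375 = 14198.2 ng/mL·h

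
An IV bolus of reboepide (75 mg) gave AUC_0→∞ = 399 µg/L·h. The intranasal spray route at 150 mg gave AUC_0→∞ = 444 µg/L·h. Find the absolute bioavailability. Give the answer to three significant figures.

F = (AUC_ev / D_ev) / (AUC_iv / D_iv)
  = (444/150) / (399/75)
  = 2.96 / 5.32 = 0.5564

F = 0.556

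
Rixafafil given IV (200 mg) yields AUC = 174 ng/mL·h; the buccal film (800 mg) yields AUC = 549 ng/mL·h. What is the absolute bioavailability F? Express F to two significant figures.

F = 0.79

F = (AUC_ev / D_ev) / (AUC_iv / D_iv)
  = (549/800) / (174/200)
  = 0.68625 / 0.87 = 0.7888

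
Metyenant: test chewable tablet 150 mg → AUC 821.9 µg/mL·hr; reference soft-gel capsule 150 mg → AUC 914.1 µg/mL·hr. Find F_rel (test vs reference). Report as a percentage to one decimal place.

F_rel = (AUC_test/D_test) / (AUC_ref/D_ref)
      = (821.9/150) / (914.1/150)
      = 5.47933 / 6.094 = 0.8991 = 89.91%

F_rel = 89.9%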